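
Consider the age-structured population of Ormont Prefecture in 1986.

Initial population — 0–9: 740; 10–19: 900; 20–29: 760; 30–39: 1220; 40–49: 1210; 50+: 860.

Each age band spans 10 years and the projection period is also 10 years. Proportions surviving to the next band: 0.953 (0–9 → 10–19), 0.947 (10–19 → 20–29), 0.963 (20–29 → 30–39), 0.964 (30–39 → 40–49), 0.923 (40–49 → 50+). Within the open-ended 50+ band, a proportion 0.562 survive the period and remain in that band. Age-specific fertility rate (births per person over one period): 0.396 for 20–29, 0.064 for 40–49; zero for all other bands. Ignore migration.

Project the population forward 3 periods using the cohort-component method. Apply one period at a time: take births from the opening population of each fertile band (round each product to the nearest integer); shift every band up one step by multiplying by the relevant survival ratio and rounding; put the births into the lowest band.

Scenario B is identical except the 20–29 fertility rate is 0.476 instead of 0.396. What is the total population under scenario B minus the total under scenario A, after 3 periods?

Call the groups 1 to 6, youngest first.
[period 1]
Births: 760 * 0.396 = 301, 1210 * 0.064 = 77 ⇒ total 378
Group 2: 740 * 0.953 = 705
Group 3: 900 * 0.947 = 852
Group 4: 760 * 0.963 = 732
Group 5: 1220 * 0.964 = 1176
Group 6: 1210 * 0.923 + 860 * 0.562 = 1117 + 483 = 1600
Giving 378 / 705 / 852 / 732 / 1176 / 1600.
[period 2]
Births: 852 * 0.396 = 337, 1176 * 0.064 = 75 ⇒ total 412
Group 2: 378 * 0.953 = 360
Group 3: 705 * 0.947 = 668
Group 4: 852 * 0.963 = 820
Group 5: 732 * 0.964 = 706
Group 6: 1176 * 0.923 + 1600 * 0.562 = 1085 + 899 = 1984
Giving 412 / 360 / 668 / 820 / 706 / 1984.
[period 3]
Births: 668 * 0.396 = 265, 706 * 0.064 = 45 ⇒ total 310
Group 2: 412 * 0.953 = 393
Group 3: 360 * 0.947 = 341
Group 4: 668 * 0.963 = 643
Group 5: 820 * 0.964 = 790
Group 6: 706 * 0.923 + 1984 * 0.562 = 652 + 1115 = 1767
Giving 310 / 393 / 341 / 643 / 790 / 1767.
Scenario A total after 3 periods: 4244
Scenario B projection —
[period 1]
Births: 760 * 0.476 = 362, 1210 * 0.064 = 77 ⇒ total 439
Group 2: 740 * 0.953 = 705
Group 3: 900 * 0.947 = 852
Group 4: 760 * 0.963 = 732
Group 5: 1220 * 0.964 = 1176
Group 6: 1210 * 0.923 + 860 * 0.562 = 1117 + 483 = 1600
Giving 439 / 705 / 852 / 732 / 1176 / 1600.
[period 2]
Births: 852 * 0.476 = 406, 1176 * 0.064 = 75 ⇒ total 481
Group 2: 439 * 0.953 = 418
Group 3: 705 * 0.947 = 668
Group 4: 852 * 0.963 = 820
Group 5: 732 * 0.964 = 706
Group 6: 1176 * 0.923 + 1600 * 0.562 = 1085 + 899 = 1984
Giving 481 / 418 / 668 / 820 / 706 / 1984.
[period 3]
Births: 668 * 0.476 = 318, 706 * 0.064 = 45 ⇒ total 363
Group 2: 481 * 0.953 = 458
Group 3: 418 * 0.947 = 396
Group 4: 668 * 0.963 = 643
Group 5: 820 * 0.964 = 790
Group 6: 706 * 0.923 + 1984 * 0.562 = 652 + 1115 = 1767
Giving 363 / 458 / 396 / 643 / 790 / 1767.
Scenario B total after 3 periods: 4417
Difference B − A = 4417 − 4244 = 173

173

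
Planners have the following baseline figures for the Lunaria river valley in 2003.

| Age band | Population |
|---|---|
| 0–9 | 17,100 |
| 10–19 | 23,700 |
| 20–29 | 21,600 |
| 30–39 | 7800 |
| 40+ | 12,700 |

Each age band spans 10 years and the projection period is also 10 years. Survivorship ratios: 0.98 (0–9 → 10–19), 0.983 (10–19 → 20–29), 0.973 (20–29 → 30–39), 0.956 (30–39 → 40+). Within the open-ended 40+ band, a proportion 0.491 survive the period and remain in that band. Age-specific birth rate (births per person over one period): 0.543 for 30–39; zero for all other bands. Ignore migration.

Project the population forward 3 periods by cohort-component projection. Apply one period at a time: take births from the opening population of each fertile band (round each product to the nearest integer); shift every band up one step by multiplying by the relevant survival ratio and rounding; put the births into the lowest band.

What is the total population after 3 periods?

78437

— Period 1 —
Births: 7800 × 0.543 = 4235
10–19: 17100 × 0.98 = 16758
20–29: 23700 × 0.983 = 23297
30–39: 21600 × 0.973 = 21017
40+: 7800 × 0.956 + 12700 × 0.491 = 7457 + 6236 = 13693
→ [4235, 16758, 23297, 21017, 13693]
— Period 2 —
Births: 21017 × 0.543 = 11412
10–19: 4235 × 0.98 = 4150
20–29: 16758 × 0.983 = 16473
30–39: 23297 × 0.973 = 22668
40+: 21017 × 0.956 + 13693 × 0.491 = 20092 + 6723 = 26815
→ [11412, 4150, 16473, 22668, 26815]
— Period 3 —
Births: 22668 × 0.543 = 12309
10–19: 11412 × 0.98 = 11184
20–29: 4150 × 0.983 = 4079
30–39: 16473 × 0.973 = 16028
40+: 22668 × 0.956 + 26815 × 0.491 = 21671 + 13166 = 34837
→ [12309, 11184, 4079, 16028, 34837]
Total after period 3: 12309 + 11184 + 4079 + 16028 + 34837 = 78437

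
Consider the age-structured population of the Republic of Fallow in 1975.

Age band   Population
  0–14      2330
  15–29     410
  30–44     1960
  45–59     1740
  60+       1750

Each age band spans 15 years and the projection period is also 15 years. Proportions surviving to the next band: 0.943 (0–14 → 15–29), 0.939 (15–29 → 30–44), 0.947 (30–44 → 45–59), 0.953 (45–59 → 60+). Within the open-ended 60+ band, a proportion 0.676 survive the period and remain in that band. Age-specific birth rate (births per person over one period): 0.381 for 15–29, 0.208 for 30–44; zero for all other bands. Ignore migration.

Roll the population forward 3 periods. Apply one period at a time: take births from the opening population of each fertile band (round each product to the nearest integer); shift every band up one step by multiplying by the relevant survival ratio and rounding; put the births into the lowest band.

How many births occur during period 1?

564

Period 1.
Births: 410 × 0.381 = 156  |  1960 × 0.208 = 408 ⇒ total 564
15–29: 2330 × 0.943 = 2197
30–44: 410 × 0.939 = 385
45–59: 1960 × 0.947 = 1856
60+: 1740 × 0.953 + 1750 × 0.676 = 1658 + 1183 = 2841
Population now: 0–14=564, 15–29=2197, 30–44=385, 45–59=1856, 60+=2841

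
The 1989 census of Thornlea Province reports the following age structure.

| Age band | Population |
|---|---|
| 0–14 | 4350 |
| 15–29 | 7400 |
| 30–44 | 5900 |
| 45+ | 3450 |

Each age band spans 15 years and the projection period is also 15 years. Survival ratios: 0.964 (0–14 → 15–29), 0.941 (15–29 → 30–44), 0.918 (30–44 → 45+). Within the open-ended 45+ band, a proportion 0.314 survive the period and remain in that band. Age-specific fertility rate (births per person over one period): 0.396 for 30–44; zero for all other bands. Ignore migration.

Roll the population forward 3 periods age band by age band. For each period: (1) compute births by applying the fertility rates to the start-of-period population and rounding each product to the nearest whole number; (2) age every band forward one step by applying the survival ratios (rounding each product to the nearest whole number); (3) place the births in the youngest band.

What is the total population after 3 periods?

Period 1.
Births: 5900 × 0.396 = 2336
15–29: 4350 × 0.964 = 4193
30–44: 7400 × 0.941 = 6963
45+: 5900 × 0.918 + 3450 × 0.314 = 5416 + 1083 = 6499
Giving 2336 / 4193 / 6963 / 6499.
Period 2.
Births: 6963 × 0.396 = 2757
15–29: 2336 × 0.964 = 2252
30–44: 4193 × 0.941 = 3946
45+: 6963 × 0.918 + 6499 × 0.314 = 6392 + 2041 = 8433
Giving 2757 / 2252 / 3946 / 8433.
Period 3.
Births: 3946 × 0.396 = 1563
15–29: 2757 × 0.964 = 2658
30–44: 2252 × 0.941 = 2119
45+: 3946 × 0.918 + 8433 × 0.314 = 3622 + 2648 = 6270
Giving 1563 / 2658 / 2119 / 6270.
Total after period 3: 1563 + 2658 + 2119 + 6270 = 12610

12610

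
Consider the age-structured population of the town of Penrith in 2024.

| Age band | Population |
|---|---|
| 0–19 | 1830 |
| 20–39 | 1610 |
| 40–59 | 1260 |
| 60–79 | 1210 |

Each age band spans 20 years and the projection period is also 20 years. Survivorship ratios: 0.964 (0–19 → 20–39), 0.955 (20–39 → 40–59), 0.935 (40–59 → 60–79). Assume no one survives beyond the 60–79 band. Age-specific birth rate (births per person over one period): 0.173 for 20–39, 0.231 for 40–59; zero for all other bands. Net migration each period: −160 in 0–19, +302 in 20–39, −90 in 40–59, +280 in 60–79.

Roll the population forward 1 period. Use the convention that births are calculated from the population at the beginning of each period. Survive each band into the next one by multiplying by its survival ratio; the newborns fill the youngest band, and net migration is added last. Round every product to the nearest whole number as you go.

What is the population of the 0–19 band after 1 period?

410

(Groups numbered youngest = 1 to oldest = 4.)
Period 1.
Births: 1610 * 0.173 = 279  |  1260 * 0.231 = 291 — total 570
Group 2: 1830 * 0.964 = 1764
Group 3: 1610 * 0.955 = 1538
Group 4: 1260 * 0.935 = 1178
Net migration: Group 1 − 160 → 410; Group 2 + 302 → 2066; Group 3 − 90 → 1448; Group 4 + 280 → 1458
→ [410, 2066, 1448, 1458]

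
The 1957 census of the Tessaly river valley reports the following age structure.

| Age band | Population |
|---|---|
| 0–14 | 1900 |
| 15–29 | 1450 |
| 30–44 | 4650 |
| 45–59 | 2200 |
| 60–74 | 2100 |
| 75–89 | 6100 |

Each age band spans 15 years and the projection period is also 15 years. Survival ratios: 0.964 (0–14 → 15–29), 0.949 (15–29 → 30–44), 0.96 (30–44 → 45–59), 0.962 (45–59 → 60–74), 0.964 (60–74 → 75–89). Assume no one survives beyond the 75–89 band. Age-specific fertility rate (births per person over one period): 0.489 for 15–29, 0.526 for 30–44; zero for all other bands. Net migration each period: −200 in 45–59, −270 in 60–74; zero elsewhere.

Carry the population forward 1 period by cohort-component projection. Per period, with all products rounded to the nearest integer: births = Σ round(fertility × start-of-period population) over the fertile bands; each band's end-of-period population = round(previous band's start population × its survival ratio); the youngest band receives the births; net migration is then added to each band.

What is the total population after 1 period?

Let group 1 be 0–14 through group 6 = 75–89.
After projecting period 1:
Births: 1450 × 0.489 = 709, 4650 × 0.526 = 2446 ⇒ total 3155
Group 2: 1900 × 0.964 = 1832
Group 3: 1450 × 0.949 = 1376
Group 4: 4650 × 0.96 = 4464
Group 5: 2200 × 0.962 = 2116
Group 6: 2100 × 0.964 = 2024
Net migration: Group 4 − 200 → 4264; Group 5 − 270 → 1846
Giving 3155 / 1832 / 1376 / 4264 / 1846 / 2024.
Total after period 1: 3155 + 1832 + 1376 + 4264 + 1846 + 2024 = 14497

14497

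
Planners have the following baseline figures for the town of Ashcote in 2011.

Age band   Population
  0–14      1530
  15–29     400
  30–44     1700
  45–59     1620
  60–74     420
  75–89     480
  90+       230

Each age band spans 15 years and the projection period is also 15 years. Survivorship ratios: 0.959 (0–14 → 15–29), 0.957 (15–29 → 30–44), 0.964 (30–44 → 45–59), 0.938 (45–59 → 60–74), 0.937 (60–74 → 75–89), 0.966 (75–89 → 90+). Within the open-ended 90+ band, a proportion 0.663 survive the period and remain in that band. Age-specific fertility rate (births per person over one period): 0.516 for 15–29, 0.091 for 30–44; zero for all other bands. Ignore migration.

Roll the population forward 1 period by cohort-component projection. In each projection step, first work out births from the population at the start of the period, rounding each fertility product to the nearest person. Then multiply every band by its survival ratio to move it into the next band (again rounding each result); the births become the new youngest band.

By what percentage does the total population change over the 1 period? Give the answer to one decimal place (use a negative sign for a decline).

[period 1]
Births: 400 × 0.516 = 206  |  1700 × 0.091 = 155 → total 361
15–29: 1530 × 0.959 = 1467
30–44: 400 × 0.957 = 383
45–59: 1700 × 0.964 = 1639
60–74: 1620 × 0.938 = 1520
75–89: 420 × 0.937 = 394
90+: 480 × 0.966 + 230 × 0.663 = 464 + 152 = 616
End of period: [361, 1467, 383, 1639, 1520, 394, 616]
Total: 6380 → 6380; change = 0; percentage change = 0.0%

0.0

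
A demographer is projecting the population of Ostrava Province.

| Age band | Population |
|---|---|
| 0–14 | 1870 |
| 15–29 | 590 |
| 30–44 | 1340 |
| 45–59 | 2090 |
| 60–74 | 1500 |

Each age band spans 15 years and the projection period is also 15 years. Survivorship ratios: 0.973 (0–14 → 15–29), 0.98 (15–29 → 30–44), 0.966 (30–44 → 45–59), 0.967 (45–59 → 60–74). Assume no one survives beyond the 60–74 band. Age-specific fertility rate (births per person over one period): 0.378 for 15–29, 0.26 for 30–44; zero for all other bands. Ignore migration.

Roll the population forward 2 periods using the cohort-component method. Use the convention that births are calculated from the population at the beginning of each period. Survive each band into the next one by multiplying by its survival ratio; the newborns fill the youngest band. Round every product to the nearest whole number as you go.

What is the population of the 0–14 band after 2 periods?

838

After projecting period 1:
Births: 590 × 0.378 = 223 ; 1340 × 0.26 = 348 — total 571
15–29: 1870 × 0.973 = 1820
30–44: 590 × 0.98 = 578
45–59: 1340 × 0.966 = 1294
60–74: 2090 × 0.967 = 2021
→ [571, 1820, 578, 1294, 2021]
After projecting period 2:
Births: 1820 × 0.378 = 688 ; 578 × 0.26 = 150 — total 838
15–29: 571 × 0.973 = 556
30–44: 1820 × 0.98 = 1784
45–59: 578 × 0.966 = 558
60–74: 1294 × 0.967 = 1251
→ [838, 556, 1784, 558, 1251]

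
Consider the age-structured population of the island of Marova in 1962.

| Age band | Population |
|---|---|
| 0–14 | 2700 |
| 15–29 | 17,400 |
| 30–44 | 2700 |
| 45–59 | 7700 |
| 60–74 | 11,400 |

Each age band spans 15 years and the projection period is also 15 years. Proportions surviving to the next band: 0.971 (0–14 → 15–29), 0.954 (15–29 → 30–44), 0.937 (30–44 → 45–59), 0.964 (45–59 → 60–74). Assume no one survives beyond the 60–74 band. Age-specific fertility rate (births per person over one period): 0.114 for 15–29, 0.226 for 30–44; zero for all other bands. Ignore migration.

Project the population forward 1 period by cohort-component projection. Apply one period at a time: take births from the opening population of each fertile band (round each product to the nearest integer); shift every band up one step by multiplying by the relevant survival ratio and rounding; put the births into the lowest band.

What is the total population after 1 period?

Period 1.
Births: 17400 * 0.114 = 1984, 2700 * 0.226 = 610 ⇒ total 2594
15–29: 2700 * 0.971 = 2622
30–44: 17400 * 0.954 = 16600
45–59: 2700 * 0.937 = 2530
60–74: 7700 * 0.964 = 7423
→ [2594, 2622, 16600, 2530, 7423]
Total after period 1: 2594 + 2622 + 16600 + 2530 + 7423 = 31769

31769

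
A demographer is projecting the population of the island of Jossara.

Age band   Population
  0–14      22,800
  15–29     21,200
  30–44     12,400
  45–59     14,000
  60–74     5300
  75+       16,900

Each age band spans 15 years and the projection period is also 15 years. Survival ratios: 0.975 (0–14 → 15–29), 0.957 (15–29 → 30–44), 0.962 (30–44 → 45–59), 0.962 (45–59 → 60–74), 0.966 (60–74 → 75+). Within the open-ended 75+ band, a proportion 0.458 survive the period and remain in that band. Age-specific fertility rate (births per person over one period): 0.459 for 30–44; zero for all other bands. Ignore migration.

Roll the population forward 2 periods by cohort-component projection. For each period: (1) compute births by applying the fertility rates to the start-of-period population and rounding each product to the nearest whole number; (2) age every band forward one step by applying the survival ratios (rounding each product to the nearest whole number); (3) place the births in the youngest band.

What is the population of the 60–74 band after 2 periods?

Call the bands 1 to 6, youngest first.
— Period 1 —
Births: 12400 × 0.459 = 5692
Band 2: 22800 × 0.975 = 22230
Band 3: 21200 × 0.957 = 20288
Band 4: 12400 × 0.962 = 11929
Band 5: 14000 × 0.962 = 13468
Band 6: 5300 × 0.966 + 16900 × 0.458 = 5120 + 7740 = 12860
End of period: [5692, 22230, 20288, 11929, 13468, 12860]
— Period 2 —
Births: 20288 × 0.459 = 9312
Band 2: 5692 × 0.975 = 5550
Band 3: 22230 × 0.957 = 21274
Band 4: 20288 × 0.962 = 19517
Band 5: 11929 × 0.962 = 11476
Band 6: 13468 × 0.966 + 12860 × 0.458 = 13010 + 5890 = 18900
End of period: [9312, 5550, 21274, 19517, 11476, 18900]

11476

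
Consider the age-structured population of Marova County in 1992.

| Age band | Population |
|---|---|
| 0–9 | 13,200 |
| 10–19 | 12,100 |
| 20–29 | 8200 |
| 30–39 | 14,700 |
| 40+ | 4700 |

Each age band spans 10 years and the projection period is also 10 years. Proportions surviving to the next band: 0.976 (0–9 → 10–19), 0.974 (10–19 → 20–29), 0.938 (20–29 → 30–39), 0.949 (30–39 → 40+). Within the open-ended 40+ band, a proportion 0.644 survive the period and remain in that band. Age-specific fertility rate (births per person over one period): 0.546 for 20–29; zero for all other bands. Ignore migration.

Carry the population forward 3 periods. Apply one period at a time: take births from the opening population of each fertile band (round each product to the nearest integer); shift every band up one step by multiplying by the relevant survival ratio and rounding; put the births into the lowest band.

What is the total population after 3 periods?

51390

[period 1]
Births: 8200 × 0.546 = 4477
10–19: 13200 × 0.976 = 12883
20–29: 12100 × 0.974 = 11785
30–39: 8200 × 0.938 = 7692
40+: 14700 × 0.949 + 4700 × 0.644 = 13950 + 3027 = 16977
Giving 4477 / 12883 / 11785 / 7692 / 16977.
[period 2]
Births: 11785 × 0.546 = 6435
10–19: 4477 × 0.976 = 4370
20–29: 12883 × 0.974 = 12548
30–39: 11785 × 0.938 = 11054
40+: 7692 × 0.949 + 16977 × 0.644 = 7300 + 10933 = 18233
Giving 6435 / 4370 / 12548 / 11054 / 18233.
[period 3]
Births: 12548 × 0.546 = 6851
10–19: 6435 × 0.976 = 6281
20–29: 4370 × 0.974 = 4256
30–39: 12548 × 0.938 = 11770
40+: 11054 × 0.949 + 18233 × 0.644 = 10490 + 11742 = 22232
Giving 6851 / 6281 / 4256 / 11770 / 22232.
Total after period 3: 6851 + 6281 + 4256 + 11770 + 22232 = 51390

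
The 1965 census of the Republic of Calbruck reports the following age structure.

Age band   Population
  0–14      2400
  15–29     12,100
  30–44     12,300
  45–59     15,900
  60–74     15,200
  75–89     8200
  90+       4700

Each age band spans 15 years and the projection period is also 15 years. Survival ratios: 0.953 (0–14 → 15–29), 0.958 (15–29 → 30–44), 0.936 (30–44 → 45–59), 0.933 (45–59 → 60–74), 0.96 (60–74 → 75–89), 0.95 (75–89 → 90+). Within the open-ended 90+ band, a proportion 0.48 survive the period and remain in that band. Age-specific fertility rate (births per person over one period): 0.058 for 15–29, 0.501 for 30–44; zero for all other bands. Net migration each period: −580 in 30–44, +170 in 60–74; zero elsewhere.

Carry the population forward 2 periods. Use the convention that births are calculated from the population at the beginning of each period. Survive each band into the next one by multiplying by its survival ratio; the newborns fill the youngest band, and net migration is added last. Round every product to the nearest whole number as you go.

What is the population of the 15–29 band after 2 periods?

6541

After projecting period 1:
Births: 12100 × 0.058 = 702, 12300 × 0.501 = 6162 → 6864
15–29: 2400 × 0.953 = 2287
30–44: 12100 × 0.958 = 11592
45–59: 12300 × 0.936 = 11513
60–74: 15900 × 0.933 = 14835
75–89: 15200 × 0.96 = 14592
90+: 8200 × 0.95 + 4700 × 0.48 = 7790 + 2256 = 10046
Net migration: 30–44 − 580 → 11012; 60–74 + 170 → 15005
→ [6864, 2287, 11012, 11513, 15005, 14592, 10046]
After projecting period 2:
Births: 2287 × 0.058 = 133, 11012 × 0.501 = 5517 → 5650
15–29: 6864 × 0.953 = 6541
30–44: 2287 × 0.958 = 2191
45–59: 11012 × 0.936 = 10307
60–74: 11513 × 0.933 = 10742
75–89: 15005 × 0.96 = 14405
90+: 14592 × 0.95 + 10046 × 0.48 = 13862 + 4822 = 18684
Net migration: 30–44 − 580 → 1611; 60–74 + 170 → 10912
→ [5650, 6541, 1611, 10307, 10912, 14405, 18684]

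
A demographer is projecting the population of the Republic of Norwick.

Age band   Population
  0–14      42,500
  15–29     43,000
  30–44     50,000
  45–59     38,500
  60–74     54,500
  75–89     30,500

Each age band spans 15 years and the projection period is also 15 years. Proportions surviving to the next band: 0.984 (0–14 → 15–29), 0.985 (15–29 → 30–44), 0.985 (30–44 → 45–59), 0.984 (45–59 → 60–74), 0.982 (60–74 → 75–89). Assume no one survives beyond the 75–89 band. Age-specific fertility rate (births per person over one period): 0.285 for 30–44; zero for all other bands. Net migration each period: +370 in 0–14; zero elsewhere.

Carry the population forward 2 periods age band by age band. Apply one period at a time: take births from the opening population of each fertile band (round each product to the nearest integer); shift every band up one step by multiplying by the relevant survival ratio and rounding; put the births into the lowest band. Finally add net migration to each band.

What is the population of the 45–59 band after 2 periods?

41720

Let group 1 be 0–14 through group 6 = 75–89.
After projecting period 1:
Births: 50000 × 0.285 = 14250
Group 2: 42500 × 0.984 = 41820
Group 3: 43000 × 0.985 = 42355
Group 4: 50000 × 0.985 = 49250
Group 5: 38500 × 0.984 = 37884
Group 6: 54500 × 0.982 = 53519
Net migration: Group 1 + 370 → 14620
Giving 14620 / 41820 / 42355 / 49250 / 37884 / 53519.
After projecting period 2:
Births: 42355 × 0.285 = 12071
Group 2: 14620 × 0.984 = 14386
Group 3: 41820 × 0.985 = 41193
Group 4: 42355 × 0.985 = 41720
Group 5: 49250 × 0.984 = 48462
Group 6: 37884 × 0.982 = 37202
Net migration: Group 1 + 370 → 12441
Giving 12441 / 14386 / 41193 / 41720 / 48462 / 37202.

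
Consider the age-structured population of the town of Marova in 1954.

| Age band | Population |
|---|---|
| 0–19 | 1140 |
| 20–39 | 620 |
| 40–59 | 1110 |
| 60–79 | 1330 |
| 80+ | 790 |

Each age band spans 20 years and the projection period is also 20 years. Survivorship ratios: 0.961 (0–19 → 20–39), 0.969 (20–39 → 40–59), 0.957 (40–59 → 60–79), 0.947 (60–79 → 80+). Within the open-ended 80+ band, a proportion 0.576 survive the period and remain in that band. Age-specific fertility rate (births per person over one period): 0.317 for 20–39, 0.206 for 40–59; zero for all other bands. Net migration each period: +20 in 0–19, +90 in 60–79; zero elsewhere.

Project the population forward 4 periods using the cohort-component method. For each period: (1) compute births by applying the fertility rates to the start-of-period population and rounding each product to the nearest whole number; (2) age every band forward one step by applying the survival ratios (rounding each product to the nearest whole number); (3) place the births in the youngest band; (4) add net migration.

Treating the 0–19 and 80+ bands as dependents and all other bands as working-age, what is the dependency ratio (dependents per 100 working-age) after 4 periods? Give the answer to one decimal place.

180.5

After projecting period 1:
Births: 620 × 0.317 = 197  |  1110 × 0.206 = 229 → total 426
20–39: 1140 × 0.961 = 1096
40–59: 620 × 0.969 = 601
60–79: 1110 × 0.957 = 1062
80+: 1330 × 0.947 + 790 × 0.576 = 1260 + 455 = 1715
Net migration: 0–19 + 20 → 446; 60–79 + 90 → 1152
End of period: [446, 1096, 601, 1152, 1715]
After projecting period 2:
Births: 1096 × 0.317 = 347  |  601 × 0.206 = 124 → total 471
20–39: 446 × 0.961 = 429
40–59: 1096 × 0.969 = 1062
60–79: 601 × 0.957 = 575
80+: 1152 × 0.947 + 1715 × 0.576 = 1091 + 988 = 2079
Net migration: 0–19 + 20 → 491; 60–79 + 90 → 665
End of period: [491, 429, 1062, 665, 2079]
After projecting period 3:
Births: 429 × 0.317 = 136  |  1062 × 0.206 = 219 → total 355
20–39: 491 × 0.961 = 472
40–59: 429 × 0.969 = 416
60–79: 1062 × 0.957 = 1016
80+: 665 × 0.947 + 2079 × 0.576 = 630 + 1198 = 1828
Net migration: 0–19 + 20 → 375; 60–79 + 90 → 1106
End of period: [375, 472, 416, 1106, 1828]
After projecting period 4:
Births: 472 × 0.317 = 150  |  416 × 0.206 = 86 → total 236
20–39: 375 × 0.961 = 360
40–59: 472 × 0.969 = 457
60–79: 416 × 0.957 = 398
80+: 1106 × 0.947 + 1828 × 0.576 = 1047 + 1053 = 2100
Net migration: 0–19 + 20 → 256; 60–79 + 90 → 488
End of period: [256, 360, 457, 488, 2100]
Dependents (band 0–19 + band 80+) = 256 + 2100 = 2356; working-age = 1305; ratio = 2356/1305 × 100 = 180.5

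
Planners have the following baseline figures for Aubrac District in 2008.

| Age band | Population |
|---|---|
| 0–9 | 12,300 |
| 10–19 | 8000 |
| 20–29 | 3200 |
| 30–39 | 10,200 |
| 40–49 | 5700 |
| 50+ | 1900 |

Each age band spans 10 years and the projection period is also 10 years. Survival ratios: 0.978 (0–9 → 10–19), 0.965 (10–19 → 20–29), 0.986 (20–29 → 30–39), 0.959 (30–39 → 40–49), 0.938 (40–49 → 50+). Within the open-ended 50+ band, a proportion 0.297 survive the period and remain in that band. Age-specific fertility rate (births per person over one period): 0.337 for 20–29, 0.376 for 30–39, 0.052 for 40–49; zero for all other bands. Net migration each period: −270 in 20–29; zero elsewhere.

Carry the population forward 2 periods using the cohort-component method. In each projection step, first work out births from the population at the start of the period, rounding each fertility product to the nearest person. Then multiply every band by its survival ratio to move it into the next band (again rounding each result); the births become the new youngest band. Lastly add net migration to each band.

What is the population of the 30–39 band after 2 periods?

7346

(Groups numbered youngest = 1 to oldest = 6.)
Period 1.
Births: 3200 × 0.337 = 1078 ; 10200 × 0.376 = 3835 ; 5700 × 0.052 = 296 → 5209
Group 2: 12300 × 0.978 = 12029
Group 3: 8000 × 0.965 = 7720
Group 4: 3200 × 0.986 = 3155
Group 5: 10200 × 0.959 = 9782
Group 6: 5700 × 0.938 + 1900 × 0.297 = 5347 + 564 = 5911
Net migration: Group 3 − 270 → 7450
Population now: 0–9=5209, 10–19=12029, 20–29=7450, 30–39=3155, 40–49=9782, 50+=5911
Period 2.
Births: 7450 × 0.337 = 2511 ; 3155 × 0.376 = 1186 ; 9782 × 0.052 = 509 → 4206
Group 2: 5209 × 0.978 = 5094
Group 3: 12029 × 0.965 = 11608
Group 4: 7450 × 0.986 = 7346
Group 5: 3155 × 0.959 = 3026
Group 6: 9782 × 0.938 + 5911 × 0.297 = 9176 + 1756 = 10932
Net migration: Group 3 − 270 → 11338
Population now: 0–9=4206, 10–19=5094, 20–29=11338, 30–39=7346, 40–49=3026, 50+=10932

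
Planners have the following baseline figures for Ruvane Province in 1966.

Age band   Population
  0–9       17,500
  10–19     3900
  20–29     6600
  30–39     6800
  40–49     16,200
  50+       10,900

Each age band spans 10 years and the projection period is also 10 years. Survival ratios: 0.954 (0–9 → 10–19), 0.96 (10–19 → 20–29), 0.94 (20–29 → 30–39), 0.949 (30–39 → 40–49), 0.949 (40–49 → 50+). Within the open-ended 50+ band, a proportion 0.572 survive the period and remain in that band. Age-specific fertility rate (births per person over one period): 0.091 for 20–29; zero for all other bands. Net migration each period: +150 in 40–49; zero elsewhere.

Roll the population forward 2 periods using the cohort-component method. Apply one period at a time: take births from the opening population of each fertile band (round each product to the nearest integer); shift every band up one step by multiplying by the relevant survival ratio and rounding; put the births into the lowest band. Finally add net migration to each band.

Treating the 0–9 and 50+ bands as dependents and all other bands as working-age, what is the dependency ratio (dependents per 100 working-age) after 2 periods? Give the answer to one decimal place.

Period 1.
Births: 6600 * 0.091 = 601
10–19: 17500 * 0.954 = 16695
20–29: 3900 * 0.96 = 3744
30–39: 6600 * 0.94 = 6204
40–49: 6800 * 0.949 = 6453
50+: 16200 * 0.949 + 10900 * 0.572 = 15374 + 6235 = 21609
Net migration: 40–49 + 150 → 6603
→ [601, 16695, 3744, 6204, 6603, 21609]
Period 2.
Births: 3744 * 0.091 = 341
10–19: 601 * 0.954 = 573
20–29: 16695 * 0.96 = 16027
30–39: 3744 * 0.94 = 3519
40–49: 6204 * 0.949 = 5888
50+: 6603 * 0.949 + 21609 * 0.572 = 6266 + 12360 = 18626
Net migration: 40–49 + 150 → 6038
→ [341, 573, 16027, 3519, 6038, 18626]
Dependents (band 0–9 + band 50+) = 341 + 18626 = 18967; working-age = 26157; ratio = 18967/26157 × 100 = 72.5

72.5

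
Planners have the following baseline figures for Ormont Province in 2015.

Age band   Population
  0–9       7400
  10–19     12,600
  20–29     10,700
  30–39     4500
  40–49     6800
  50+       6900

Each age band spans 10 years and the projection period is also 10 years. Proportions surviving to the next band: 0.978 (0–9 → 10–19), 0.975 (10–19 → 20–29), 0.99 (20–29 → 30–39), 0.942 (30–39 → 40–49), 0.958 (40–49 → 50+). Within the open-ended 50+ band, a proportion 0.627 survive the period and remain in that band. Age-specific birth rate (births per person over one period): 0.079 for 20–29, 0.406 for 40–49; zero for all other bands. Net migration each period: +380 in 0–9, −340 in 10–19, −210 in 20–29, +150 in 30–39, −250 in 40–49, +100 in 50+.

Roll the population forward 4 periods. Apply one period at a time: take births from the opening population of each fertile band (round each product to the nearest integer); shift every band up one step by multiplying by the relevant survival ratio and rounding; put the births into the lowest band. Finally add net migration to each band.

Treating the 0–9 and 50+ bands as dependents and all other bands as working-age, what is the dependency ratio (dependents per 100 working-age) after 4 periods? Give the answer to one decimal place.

162.9

Numbering the groups 1..6 from youngest to oldest:
— Period 1 —
Births: 10700 × 0.079 = 845, 6800 × 0.406 = 2761 ⇒ total 3606
Group 2: 7400 × 0.978 = 7237
Group 3: 12600 × 0.975 = 12285
Group 4: 10700 × 0.99 = 10593
Group 5: 4500 × 0.942 = 4239
Group 6: 6800 × 0.958 + 6900 × 0.627 = 6514 + 4326 = 10840
Net migration: Group 1 + 380 → 3986; Group 2 − 340 → 6897; Group 3 − 210 → 12075; Group 4 + 150 → 10743; Group 5 − 250 → 3989; Group 6 + 100 → 10940
Population now: 0–9=3986, 10–19=6897, 20–29=12075, 30–39=10743, 40–49=3989, 50+=10940
— Period 2 —
Births: 12075 × 0.079 = 954, 3989 × 0.406 = 1620 ⇒ total 2574
Group 2: 3986 × 0.978 = 3898
Group 3: 6897 × 0.975 = 6725
Group 4: 12075 × 0.99 = 11954
Group 5: 10743 × 0.942 = 10120
Group 6: 3989 × 0.958 + 10940 × 0.627 = 3821 + 6859 = 10680
Net migration: Group 1 + 380 → 2954; Group 2 − 340 → 3558; Group 3 − 210 → 6515; Group 4 + 150 → 12104; Group 5 − 250 → 9870; Group 6 + 100 → 10780
Population now: 0–9=2954, 10–19=3558, 20–29=6515, 30–39=12104, 40–49=9870, 50+=10780
— Period 3 —
Births: 6515 × 0.079 = 515, 9870 × 0.406 = 4007 ⇒ total 4522
Group 2: 2954 × 0.978 = 2889
Group 3: 3558 × 0.975 = 3469
Group 4: 6515 × 0.99 = 6450
Group 5: 12104 × 0.942 = 11402
Group 6: 9870 × 0.958 + 10780 × 0.627 = 9455 + 6759 = 16214
Net migration: Group 1 + 380 → 4902; Group 2 − 340 → 2549; Group 3 − 210 → 3259; Group 4 + 150 → 6600; Group 5 − 250 → 11152; Group 6 + 100 → 16314
Population now: 0–9=4902, 10–19=2549, 20–29=3259, 30–39=6600, 40–49=11152, 50+=16314
— Period 4 —
Births: 3259 × 0.079 = 257, 11152 × 0.406 = 4528 ⇒ total 4785
Group 2: 4902 × 0.978 = 4794
Group 3: 2549 × 0.975 = 2485
Group 4: 3259 × 0.99 = 3226
Group 5: 6600 × 0.942 = 6217
Group 6: 11152 × 0.958 + 16314 × 0.627 = 10684 + 10229 = 20913
Net migration: Group 1 + 380 → 5165; Group 2 − 340 → 4454; Group 3 − 210 → 2275; Group 4 + 150 → 3376; Group 5 − 250 → 5967; Group 6 + 100 → 21013
Population now: 0–9=5165, 10–19=4454, 20–29=2275, 30–39=3376, 40–49=5967, 50+=21013
Dependents (band 0–9 + band 50+) = 5165 + 21013 = 26178; working-age = 16072; ratio = 26178/16072 × 100 = 162.9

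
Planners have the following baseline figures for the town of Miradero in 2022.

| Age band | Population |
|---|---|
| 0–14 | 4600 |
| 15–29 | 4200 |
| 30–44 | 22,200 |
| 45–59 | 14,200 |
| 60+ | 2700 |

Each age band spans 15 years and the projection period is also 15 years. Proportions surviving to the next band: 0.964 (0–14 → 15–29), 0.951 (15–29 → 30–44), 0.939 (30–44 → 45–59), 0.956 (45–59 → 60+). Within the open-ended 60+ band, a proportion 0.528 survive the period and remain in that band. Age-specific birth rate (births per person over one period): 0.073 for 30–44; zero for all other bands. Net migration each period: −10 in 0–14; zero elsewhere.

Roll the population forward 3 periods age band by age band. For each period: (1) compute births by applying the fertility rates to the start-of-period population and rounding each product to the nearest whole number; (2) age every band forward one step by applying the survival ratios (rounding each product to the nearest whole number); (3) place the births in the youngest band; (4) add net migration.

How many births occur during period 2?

Call the groups 1 to 5, youngest first.
[period 1]
Births: 22200 × 0.073 = 1621
Group 2: 4600 × 0.964 = 4434
Group 3: 4200 × 0.951 = 3994
Group 4: 22200 × 0.939 = 20846
Group 5: 14200 × 0.956 + 2700 × 0.528 = 13575 + 1426 = 15001
Net migration: Group 1 − 10 → 1611
→ [1611, 4434, 3994, 20846, 15001]
[period 2]
Births: 3994 × 0.073 = 292
Group 2: 1611 × 0.964 = 1553
Group 3: 4434 × 0.951 = 4217
Group 4: 3994 × 0.939 = 3750
Group 5: 20846 × 0.956 + 15001 × 0.528 = 19929 + 7921 = 27850
Net migration: Group 1 − 10 → 282
→ [282, 1553, 4217, 3750, 27850]

292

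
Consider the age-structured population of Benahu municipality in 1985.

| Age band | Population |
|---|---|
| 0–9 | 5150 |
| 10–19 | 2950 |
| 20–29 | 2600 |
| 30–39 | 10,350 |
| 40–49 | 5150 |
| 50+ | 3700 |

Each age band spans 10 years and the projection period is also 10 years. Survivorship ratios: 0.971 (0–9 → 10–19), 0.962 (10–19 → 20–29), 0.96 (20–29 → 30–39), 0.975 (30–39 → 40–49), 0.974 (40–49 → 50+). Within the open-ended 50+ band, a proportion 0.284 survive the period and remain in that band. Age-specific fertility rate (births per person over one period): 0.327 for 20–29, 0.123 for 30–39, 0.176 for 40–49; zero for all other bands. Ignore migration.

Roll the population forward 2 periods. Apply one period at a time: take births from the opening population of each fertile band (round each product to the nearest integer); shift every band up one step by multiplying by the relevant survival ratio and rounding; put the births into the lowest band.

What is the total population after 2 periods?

27473

Period 1:
Births: 2600 × 0.327 = 850 ; 10350 × 0.123 = 1273 ; 5150 × 0.176 = 906 — total 3029
10–19: 5150 × 0.971 = 5001
20–29: 2950 × 0.962 = 2838
30–39: 2600 × 0.96 = 2496
40–49: 10350 × 0.975 = 10091
50+: 5150 × 0.974 + 3700 × 0.284 = 5016 + 1051 = 6067
Giving 3029 / 5001 / 2838 / 2496 / 10091 / 6067.
Period 2:
Births: 2838 × 0.327 = 928 ; 2496 × 0.123 = 307 ; 10091 × 0.176 = 1776 — total 3011
10–19: 3029 × 0.971 = 2941
20–29: 5001 × 0.962 = 4811
30–39: 2838 × 0.96 = 2724
40–49: 2496 × 0.975 = 2434
50+: 10091 × 0.974 + 6067 × 0.284 = 9829 + 1723 = 11552
Giving 3011 / 2941 / 4811 / 2724 / 2434 / 11552.
Total after period 2: 3011 + 2941 + 4811 + 2724 + 2434 + 11552 = 27473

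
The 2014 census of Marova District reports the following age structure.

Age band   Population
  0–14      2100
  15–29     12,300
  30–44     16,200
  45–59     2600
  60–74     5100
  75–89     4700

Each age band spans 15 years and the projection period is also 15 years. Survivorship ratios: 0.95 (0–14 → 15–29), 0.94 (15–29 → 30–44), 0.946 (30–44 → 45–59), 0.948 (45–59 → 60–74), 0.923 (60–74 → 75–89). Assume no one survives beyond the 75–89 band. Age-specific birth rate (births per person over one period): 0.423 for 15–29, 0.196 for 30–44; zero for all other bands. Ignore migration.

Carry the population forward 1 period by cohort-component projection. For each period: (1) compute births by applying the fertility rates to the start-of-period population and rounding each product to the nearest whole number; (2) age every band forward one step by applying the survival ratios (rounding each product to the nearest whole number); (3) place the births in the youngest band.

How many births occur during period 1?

8378

Numbering the bands 1..6 from youngest to oldest:
Period 1:
Births: 12300 × 0.423 = 5203, 16200 × 0.196 = 3175 ⇒ total 8378
Band 2: 2100 × 0.95 = 1995
Band 3: 12300 × 0.94 = 11562
Band 4: 16200 × 0.946 = 15325
Band 5: 2600 × 0.948 = 2465
Band 6: 5100 × 0.923 = 4707
Population now: 0–14=8378, 15–29=1995, 30–44=11562, 45–59=15325, 60–74=2465, 75–89=4707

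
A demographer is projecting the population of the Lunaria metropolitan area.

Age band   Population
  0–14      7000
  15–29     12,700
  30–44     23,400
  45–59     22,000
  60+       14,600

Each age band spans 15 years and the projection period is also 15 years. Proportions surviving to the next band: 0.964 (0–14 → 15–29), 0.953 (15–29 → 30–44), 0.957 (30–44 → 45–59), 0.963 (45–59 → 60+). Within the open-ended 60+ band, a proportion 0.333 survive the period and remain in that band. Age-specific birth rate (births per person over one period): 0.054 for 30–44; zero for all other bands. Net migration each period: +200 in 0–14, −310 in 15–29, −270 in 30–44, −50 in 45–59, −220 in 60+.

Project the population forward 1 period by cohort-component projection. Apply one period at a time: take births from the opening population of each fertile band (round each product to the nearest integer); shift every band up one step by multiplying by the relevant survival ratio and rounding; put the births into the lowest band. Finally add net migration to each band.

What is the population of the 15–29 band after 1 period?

[period 1]
Births: 23400 × 0.054 = 1264
15–29: 7000 × 0.964 = 6748
30–44: 12700 × 0.953 = 12103
45–59: 23400 × 0.957 = 22394
60+: 22000 × 0.963 + 14600 × 0.333 = 21186 + 4862 = 26048
Net migration: 0–14 + 200 → 1464; 15–29 − 310 → 6438; 30–44 − 270 → 11833; 45–59 − 50 → 22344; 60+ − 220 → 25828
Population now: 0–14=1464, 15–29=6438, 30–44=11833, 45–59=22344, 60+=25828

6438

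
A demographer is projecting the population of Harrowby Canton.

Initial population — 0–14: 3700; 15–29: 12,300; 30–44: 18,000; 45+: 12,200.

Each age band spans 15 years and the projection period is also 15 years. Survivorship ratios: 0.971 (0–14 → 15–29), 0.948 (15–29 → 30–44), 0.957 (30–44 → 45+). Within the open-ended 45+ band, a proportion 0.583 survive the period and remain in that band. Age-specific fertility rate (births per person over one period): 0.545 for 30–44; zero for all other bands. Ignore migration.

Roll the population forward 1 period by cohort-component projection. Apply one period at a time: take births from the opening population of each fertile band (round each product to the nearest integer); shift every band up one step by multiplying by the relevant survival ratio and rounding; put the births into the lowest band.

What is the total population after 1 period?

49402

Period 1.
Births: 18000 × 0.545 = 9810
15–29: 3700 × 0.971 = 3593
30–44: 12300 × 0.948 = 11660
45+: 18000 × 0.957 + 12200 × 0.583 = 17226 + 7113 = 24339
End of period: [9810, 3593, 11660, 24339]
Total after period 1: 9810 + 3593 + 11660 + 24339 = 49402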